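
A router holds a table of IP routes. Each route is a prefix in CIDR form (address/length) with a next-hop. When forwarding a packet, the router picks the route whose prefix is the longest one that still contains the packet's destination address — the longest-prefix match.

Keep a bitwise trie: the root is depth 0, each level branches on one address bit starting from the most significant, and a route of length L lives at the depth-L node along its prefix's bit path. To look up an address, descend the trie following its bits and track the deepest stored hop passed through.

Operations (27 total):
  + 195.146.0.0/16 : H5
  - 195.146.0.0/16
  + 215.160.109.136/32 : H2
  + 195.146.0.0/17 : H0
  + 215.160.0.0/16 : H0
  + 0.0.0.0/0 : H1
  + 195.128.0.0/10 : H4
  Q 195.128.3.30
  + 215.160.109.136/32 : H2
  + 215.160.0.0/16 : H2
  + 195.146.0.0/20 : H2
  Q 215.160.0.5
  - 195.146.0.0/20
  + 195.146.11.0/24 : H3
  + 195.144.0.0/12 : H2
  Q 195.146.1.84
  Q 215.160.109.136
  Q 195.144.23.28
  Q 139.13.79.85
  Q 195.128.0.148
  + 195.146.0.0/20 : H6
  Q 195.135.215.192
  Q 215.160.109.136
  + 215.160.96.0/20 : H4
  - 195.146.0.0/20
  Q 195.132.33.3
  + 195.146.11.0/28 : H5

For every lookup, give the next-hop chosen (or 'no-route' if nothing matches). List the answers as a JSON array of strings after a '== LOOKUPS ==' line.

Process each operation:
  add 195.146.0.0/16 -> H5 at depth 16
  del 195.146.0.0/16 (clear depth 16)
  add 215.160.109.136/32 -> H2 at depth 32
  add 195.146.0.0/17 -> H0 at depth 17
  add 215.160.0.0/16 -> H0 at depth 16
  add 0.0.0.0/0 -> H1 at depth 0
  add 195.128.0.0/10 -> H4 at depth 10
  ? 195.128.3.30  path d0:H1→d1:-→d2:-→d3:-→d4:-→d5:-→d6:-→d7:-→d8:-→d9:-→d10:H4→d11:-  best=H4
  add 215.160.109.136/32 -> H2 at depth 32
  add 215.160.0.0/16 -> H2 at depth 16
  add 195.146.0.0/20 -> H2 at depth 20
  ? 215.160.0.5  path d0:H1→d1:-→d2:-→d3:-→d4:-→d5:-→d6:-→d7:-→d8:-→d9:-→d10:-→d11:-→d12:-→d13:-→d14:-→d15:-→d16:H2→d17:-  best=H2
  del 195.146.0.0/20 (clear depth 20)
  add 195.146.11.0/24 -> H3 at depth 24
  add 195.144.0.0/12 -> H2 at depth 12
  ? 195.146.1.84  path d0:H1→d1:-→d2:-→d3:-→d4:-→d5:-→d6:-→d7:-→d8:-→d9:-→d10:H4→d11:-→d12:H2→d13:-→d14:-→d15:-→d16:-→d17:H0→d18:-→d19:-→d20:-  best=H0
  ? 215.160.109.136  path d0:H1→d1:-→d2:-→d3:-→d4:-→d5:-→d6:-→d7:-→d8:-→d9:-→d10:-→d11:-→d12:-→d13:-→d14:-→d15:-→d16:H2→d17:-→d18:-→d19:-→d20:-→d21:-→d22:-→d23:-→d24:-→d25:-→d26:-→d27:-→d28:-→d29:-→d30:-→d31:-→d32:H2  best=H2
  ? 195.144.23.28  path d0:H1→d1:-→d2:-→d3:-→d4:-→d5:-→d6:-→d7:-→d8:-→d9:-→d10:H4→d11:-→d12:H2→d13:-→d14:-  best=H2
  ? 139.13.79.85  path d0:H1→d1:-  best=H1
  ? 195.128.0.148  path d0:H1→d1:-→d2:-→d3:-→d4:-→d5:-→d6:-→d7:-→d8:-→d9:-→d10:H4→d11:-  best=H4
  add 195.146.0.0/20 -> H6 at depth 20
  ? 195.135.215.192  path d0:H1→d1:-→d2:-→d3:-→d4:-→d5:-→d6:-→d7:-→d8:-→d9:-→d10:H4→d11:-  best=H4
  ? 215.160.109.136  path d0:H1→d1:-→d2:-→d3:-→d4:-→d5:-→d6:-→d7:-→d8:-→d9:-→d10:-→d11:-→d12:-→d13:-→d14:-→d15:-→d16:H2→d17:-→d18:-→d19:-→d20:-→d21:-→d22:-→d23:-→d24:-→d25:-→d26:-→d27:-→d28:-→d29:-→d30:-→d31:-→d32:H2  best=H2
  add 215.160.96.0/20 -> H4 at depth 20
  del 195.146.0.0/20 (clear depth 20)
  ? 195.132.33.3  path d0:H1→d1:-→d2:-→d3:-→d4:-→d5:-→d6:-→d7:-→d8:-→d9:-→d10:H4→d11:-  best=H4
  add 195.146.11.0/28 -> H5 at depth 28

== LOOKUPS ==
["H4","H2","H0","H2","H2","H1","H4","H4","H2","H4"]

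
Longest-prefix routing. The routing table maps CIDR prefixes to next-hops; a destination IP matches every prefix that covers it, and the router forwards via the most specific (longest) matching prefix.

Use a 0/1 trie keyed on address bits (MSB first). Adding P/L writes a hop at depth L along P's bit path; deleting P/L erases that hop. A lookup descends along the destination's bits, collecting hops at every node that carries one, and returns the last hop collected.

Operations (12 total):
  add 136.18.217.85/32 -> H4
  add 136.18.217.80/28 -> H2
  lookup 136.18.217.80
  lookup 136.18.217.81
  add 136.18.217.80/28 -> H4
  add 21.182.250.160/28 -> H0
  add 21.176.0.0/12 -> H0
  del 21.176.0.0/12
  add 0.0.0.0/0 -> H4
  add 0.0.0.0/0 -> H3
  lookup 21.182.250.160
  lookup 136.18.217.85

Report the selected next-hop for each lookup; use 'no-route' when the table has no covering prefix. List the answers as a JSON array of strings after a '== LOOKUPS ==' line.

Trace:
  add 136.18.217.85/32 -> H4 at depth 32
  add 136.18.217.80/28 -> H2 at depth 28
  Q 136.18.217.80: descend 10001000000100101101100101010 ; hops seen [H2] ; pick H2
  Q 136.18.217.81: descend 10001000000100101101100101010 ; hops seen [H2] ; pick H2
  add 136.18.217.80/28 -> H4 at depth 28
  add 21.182.250.160/28 -> H0 at depth 28
  add 21.176.0.0/12 -> H0 at depth 12
  - 21.176.0.0/12 clear@12
  add 0.0.0.0/0 -> H4 at depth 0
  add 0.0.0.0/0 -> H3 at depth 0
  Q 21.182.250.160: descend 0001010110110110111110101010 ; hops seen [H3,H0] ; pick H0
  Q 136.18.217.85: descend 10001000000100101101100101010101 ; hops seen [H3,H4,H4] ; pick H4

== LOOKUPS ==
["H2","H2","H0","H4"]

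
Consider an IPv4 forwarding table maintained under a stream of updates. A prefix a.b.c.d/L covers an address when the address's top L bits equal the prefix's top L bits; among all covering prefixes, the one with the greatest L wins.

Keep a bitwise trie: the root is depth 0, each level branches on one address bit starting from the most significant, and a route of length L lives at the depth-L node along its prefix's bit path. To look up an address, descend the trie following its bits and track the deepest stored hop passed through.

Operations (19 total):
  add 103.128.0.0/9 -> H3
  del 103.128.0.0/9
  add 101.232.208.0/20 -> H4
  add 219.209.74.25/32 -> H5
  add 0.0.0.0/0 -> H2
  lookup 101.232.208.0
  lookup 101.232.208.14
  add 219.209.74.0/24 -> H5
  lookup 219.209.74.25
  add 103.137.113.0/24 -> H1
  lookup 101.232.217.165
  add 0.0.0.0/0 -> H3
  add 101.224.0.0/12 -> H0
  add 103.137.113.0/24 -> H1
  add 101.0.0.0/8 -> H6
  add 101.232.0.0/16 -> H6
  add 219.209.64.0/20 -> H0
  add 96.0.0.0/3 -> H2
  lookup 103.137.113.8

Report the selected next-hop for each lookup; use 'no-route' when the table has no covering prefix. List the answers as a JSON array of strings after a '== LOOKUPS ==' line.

Trace:
  + 103.128.0.0/9 (H3) depth=9
  del 103.128.0.0/9 (clear depth 9)
  + 101.232.208.0/20 (H4) depth=20
  + 219.209.74.25/32 (H5) depth=32
  + 0.0.0.0/0 (H2) depth=0
  Q 101.232.208.0: descend 01100101111010001101 ; hops seen [H2,H4] ; pick H4
  Q 101.232.208.14: descend 01100101111010001101 ; hops seen [H2,H4] ; pick H4
  + 219.209.74.0/24 (H5) depth=24
  Q 219.209.74.25: descend 11011011110100010100101000011001 ; hops seen [H2,H5,H5] ; pick H5
  + 103.137.113.0/24 (H1) depth=24
  Q 101.232.217.165: descend 01100101111010001101 ; hops seen [H2,H4] ; pick H4
  + 0.0.0.0/0 (H3) depth=0
  + 101.224.0.0/12 (H0) depth=12
  + 103.137.113.0/24 (H1) depth=24
  + 101.0.0.0/8 (H6) depth=8
  + 101.232.0.0/16 (H6) depth=16
  + 219.209.64.0/20 (H0) depth=20
  + 96.0.0.0/3 (H2) depth=3
  Q 103.137.113.8: descend 011001111000100101110001 ; hops seen [H3,H2,H1] ; pick H1

== LOOKUPS ==
["H4","H4","H5","H4","H1"]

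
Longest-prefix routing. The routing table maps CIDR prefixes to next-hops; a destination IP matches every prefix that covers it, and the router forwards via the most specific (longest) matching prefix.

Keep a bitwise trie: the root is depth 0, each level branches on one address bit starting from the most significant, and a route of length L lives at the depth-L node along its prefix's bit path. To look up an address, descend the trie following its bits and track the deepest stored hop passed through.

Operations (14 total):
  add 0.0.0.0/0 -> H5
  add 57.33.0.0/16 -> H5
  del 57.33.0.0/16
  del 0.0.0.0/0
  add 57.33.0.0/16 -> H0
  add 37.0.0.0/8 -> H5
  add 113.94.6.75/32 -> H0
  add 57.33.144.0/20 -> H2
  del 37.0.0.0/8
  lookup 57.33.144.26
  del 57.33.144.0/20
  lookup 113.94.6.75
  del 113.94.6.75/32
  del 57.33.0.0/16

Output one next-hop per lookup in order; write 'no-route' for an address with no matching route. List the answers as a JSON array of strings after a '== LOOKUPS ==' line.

Process each operation:
  + 0.0.0.0/0 (H5) depth=0
  + 57.33.0.0/16 (H5) depth=16
  - 57.33.0.0/16 clear@16
  - 0.0.0.0/0 clear@0
  + 57.33.0.0/16 (H0) depth=16
  + 37.0.0.0/8 (H5) depth=8
  + 113.94.6.75/32 (H0) depth=32
  + 57.33.144.0/20 (H2) depth=20
  - 37.0.0.0/8 clear@8
  Q 57.33.144.26: descend 00111001001000011001 ; hops seen [H0,H2] ; pick H2
  - 57.33.144.0/20 clear@20
  Q 113.94.6.75: descend 01110001010111100000011001001011 ; hops seen [H0] ; pick H0
  - 113.94.6.75/32 clear@32
  - 57.33.0.0/16 clear@16

== LOOKUPS ==
["H2","H0"]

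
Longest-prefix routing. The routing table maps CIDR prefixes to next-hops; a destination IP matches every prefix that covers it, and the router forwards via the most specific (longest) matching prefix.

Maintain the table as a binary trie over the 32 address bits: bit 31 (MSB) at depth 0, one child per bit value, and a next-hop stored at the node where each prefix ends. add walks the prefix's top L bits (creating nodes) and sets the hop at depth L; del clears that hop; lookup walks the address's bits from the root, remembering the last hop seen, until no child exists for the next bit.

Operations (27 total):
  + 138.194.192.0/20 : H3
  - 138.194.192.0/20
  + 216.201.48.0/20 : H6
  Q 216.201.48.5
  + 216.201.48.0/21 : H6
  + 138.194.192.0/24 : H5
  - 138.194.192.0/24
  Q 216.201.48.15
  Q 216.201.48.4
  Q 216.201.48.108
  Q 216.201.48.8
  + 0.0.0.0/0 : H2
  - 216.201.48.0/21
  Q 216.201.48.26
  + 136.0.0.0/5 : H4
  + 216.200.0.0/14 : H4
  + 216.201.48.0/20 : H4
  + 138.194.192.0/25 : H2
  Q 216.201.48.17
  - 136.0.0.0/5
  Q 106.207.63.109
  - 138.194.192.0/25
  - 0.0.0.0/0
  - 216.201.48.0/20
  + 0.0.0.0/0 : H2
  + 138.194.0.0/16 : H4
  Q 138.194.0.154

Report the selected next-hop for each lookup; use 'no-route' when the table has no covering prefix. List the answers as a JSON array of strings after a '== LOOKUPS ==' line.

Trace:
  add 138.194.192.0/20 -> H3 at depth 20
  - 138.194.192.0/20 clear@20
  add 216.201.48.0/20 -> H6 at depth 20
  lookup 216.201.48.5: bits 11011000110010010011 walk d0:-→d1:-→d2:-→d3:-→d4:-→d5:-→d6:-→d7:-→d8:-→d9:-→d10:-→d11:-→d12:-→d13:-→d14:-→d15:-→d16:-→d17:-→d18:-→d19:-→d20:H6 -> H6
  add 216.201.48.0/21 -> H6 at depth 21
  add 138.194.192.0/24 -> H5 at depth 24
  - 138.194.192.0/24 clear@24
  lookup 216.201.48.15: bits 110110001100100100110 walk d0:-→d1:-→d2:-→d3:-→d4:-→d5:-→d6:-→d7:-→d8:-→d9:-→d10:-→d11:-→d12:-→d13:-→d14:-→d15:-→d16:-→d17:-→d18:-→d19:-→d20:H6→d21:H6 -> H6
  lookup 216.201.48.4: bits 110110001100100100110 walk d0:-→d1:-→d2:-→d3:-→d4:-→d5:-→d6:-→d7:-→d8:-→d9:-→d10:-→d11:-→d12:-→d13:-→d14:-→d15:-→d16:-→d17:-→d18:-→d19:-→d20:H6→d21:H6 -> H6
  lookup 216.201.48.108: bits 110110001100100100110 walk d0:-→d1:-→d2:-→d3:-→d4:-→d5:-→d6:-→d7:-→d8:-→d9:-→d10:-→d11:-→d12:-→d13:-→d14:-→d15:-→d16:-→d17:-→d18:-→d19:-→d20:H6→d21:H6 -> H6
  lookup 216.201.48.8: bits 110110001100100100110 walk d0:-→d1:-→d2:-→d3:-→d4:-→d5:-→d6:-→d7:-→d8:-→d9:-→d10:-→d11:-→d12:-→d13:-→d14:-→d15:-→d16:-→d17:-→d18:-→d19:-→d20:H6→d21:H6 -> H6
  add 0.0.0.0/0 -> H2 at depth 0
  - 216.201.48.0/21 clear@21
  lookup 216.201.48.26: bits 110110001100100100110 walk d0:H2→d1:-→d2:-→d3:-→d4:-→d5:-→d6:-→d7:-→d8:-→d9:-→d10:-→d11:-→d12:-→d13:-→d14:-→d15:-→d16:-→d17:-→d18:-→d19:-→d20:H6→d21:- -> H6
  add 136.0.0.0/5 -> H4 at depth 5
  add 216.200.0.0/14 -> H4 at depth 14
  add 216.201.48.0/20 -> H4 at depth 20
  add 138.194.192.0/25 -> H2 at depth 25
  lookup 216.201.48.17: bits 110110001100100100110 walk d0:H2→d1:-→d2:-→d3:-→d4:-→d5:-→d6:-→d7:-→d8:-→d9:-→d10:-→d11:-→d12:-→d13:-→d14:H4→d15:-→d16:-→d17:-→d18:-→d19:-→d20:H4→d21:- -> H4
  - 136.0.0.0/5 clear@5
  lookup 106.207.63.109: bits ε walk d0:H2 -> H2
  - 138.194.192.0/25 clear@25
  - 0.0.0.0/0 clear@0
  - 216.201.48.0/20 clear@20
  add 0.0.0.0/0 -> H2 at depth 0
  add 138.194.0.0/16 -> H4 at depth 16
  lookup 138.194.0.154: bits 1000101011000010 walk d0:H2→d1:-→d2:-→d3:-→d4:-→d5:-→d6:-→d7:-→d8:-→d9:-→d10:-→d11:-→d12:-→d13:-→d14:-→d15:-→d16:H4 -> H4

== LOOKUPS ==
["H6","H6","H6","H6","H6","H6","H4","H2","H4"]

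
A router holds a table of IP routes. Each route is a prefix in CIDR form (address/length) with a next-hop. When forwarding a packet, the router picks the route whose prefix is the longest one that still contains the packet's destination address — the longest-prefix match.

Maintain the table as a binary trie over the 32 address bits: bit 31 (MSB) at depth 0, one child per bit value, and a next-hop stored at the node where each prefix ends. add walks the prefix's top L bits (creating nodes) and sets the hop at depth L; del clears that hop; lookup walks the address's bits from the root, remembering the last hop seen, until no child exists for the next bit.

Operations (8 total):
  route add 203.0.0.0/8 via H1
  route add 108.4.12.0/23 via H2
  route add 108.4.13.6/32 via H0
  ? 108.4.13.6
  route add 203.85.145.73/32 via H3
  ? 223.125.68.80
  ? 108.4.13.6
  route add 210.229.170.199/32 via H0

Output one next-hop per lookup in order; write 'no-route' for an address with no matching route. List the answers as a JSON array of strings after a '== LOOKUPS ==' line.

Process each operation:
  add 203.0.0.0/8 -> H1 at depth 8
  add 108.4.12.0/23 -> H2 at depth 23
  add 108.4.13.6/32 -> H0 at depth 32
  Q 108.4.13.6: descend 01101100000001000000110100000110 ; hops seen [H2,H0] ; pick H0
  add 203.85.145.73/32 -> H3 at depth 32
  Q 223.125.68.80: descend 110 ; hops seen [∅] ; pick no-route
  Q 108.4.13.6: descend 01101100000001000000110100000110 ; hops seen [H2,H0] ; pick H0
  add 210.229.170.199/32 -> H0 at depth 32

== LOOKUPS ==
["H0","no-route","H0"]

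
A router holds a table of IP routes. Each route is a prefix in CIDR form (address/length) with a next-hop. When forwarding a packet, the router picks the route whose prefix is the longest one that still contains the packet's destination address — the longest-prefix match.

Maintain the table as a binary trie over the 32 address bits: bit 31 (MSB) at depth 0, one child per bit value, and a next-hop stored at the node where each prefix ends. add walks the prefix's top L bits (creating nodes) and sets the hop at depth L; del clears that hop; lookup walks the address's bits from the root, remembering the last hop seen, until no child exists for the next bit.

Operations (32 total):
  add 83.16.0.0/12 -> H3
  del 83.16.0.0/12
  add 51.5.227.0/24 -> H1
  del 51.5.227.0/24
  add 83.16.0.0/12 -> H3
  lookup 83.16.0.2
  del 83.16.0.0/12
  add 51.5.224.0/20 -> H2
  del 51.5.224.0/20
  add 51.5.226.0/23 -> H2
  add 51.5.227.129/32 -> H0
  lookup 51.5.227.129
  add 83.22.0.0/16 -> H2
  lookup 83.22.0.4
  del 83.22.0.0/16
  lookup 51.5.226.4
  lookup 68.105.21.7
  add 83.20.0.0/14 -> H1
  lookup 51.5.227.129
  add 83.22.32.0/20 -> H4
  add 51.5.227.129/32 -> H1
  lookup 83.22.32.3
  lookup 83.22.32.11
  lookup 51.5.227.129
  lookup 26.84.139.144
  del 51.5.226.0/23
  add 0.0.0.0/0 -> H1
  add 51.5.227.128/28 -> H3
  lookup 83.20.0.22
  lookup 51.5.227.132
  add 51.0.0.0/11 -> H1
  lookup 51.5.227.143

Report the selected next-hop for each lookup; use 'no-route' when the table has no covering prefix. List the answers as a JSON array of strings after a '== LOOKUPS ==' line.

Apply in order:
  + 83.16.0.0/12 (H3) depth=12
  - 83.16.0.0/12 clear@12
  + 51.5.227.0/24 (H1) depth=24
  - 51.5.227.0/24 clear@24
  + 83.16.0.0/12 (H3) depth=12
  lookup 83.16.0.2: bits 010100110001 walk d0:-→d1:-→d2:-→d3:-→d4:-→d5:-→d6:-→d7:-→d8:-→d9:-→d10:-→d11:-→d12:H3 -> H3
  - 83.16.0.0/12 clear@12
  + 51.5.224.0/20 (H2) depth=20
  - 51.5.224.0/20 clear@20
  + 51.5.226.0/23 (H2) depth=23
  + 51.5.227.129/32 (H0) depth=32
  lookup 51.5.227.129: bits 00110011000001011110001110000001 walk d0:-→d1:-→d2:-→d3:-→d4:-→d5:-→d6:-→d7:-→d8:-→d9:-→d10:-→d11:-→d12:-→d13:-→d14:-→d15:-→d16:-→d17:-→d18:-→d19:-→d20:-→d21:-→d22:-→d23:H2→d24:-→d25:-→d26:-→d27:-→d28:-→d29:-→d30:-→d31:-→d32:H0 -> H0
  + 83.22.0.0/16 (H2) depth=16
  lookup 83.22.0.4: bits 0101001100010110 walk d0:-→d1:-→d2:-→d3:-→d4:-→d5:-→d6:-→d7:-→d8:-→d9:-→d10:-→d11:-→d12:-→d13:-→d14:-→d15:-→d16:H2 -> H2
  - 83.22.0.0/16 clear@16
  lookup 51.5.226.4: bits 00110011000001011110001 walk d0:-→d1:-→d2:-→d3:-→d4:-→d5:-→d6:-→d7:-→d8:-→d9:-→d10:-→d11:-→d12:-→d13:-→d14:-→d15:-→d16:-→d17:-→d18:-→d19:-→d20:-→d21:-→d22:-→d23:H2 -> H2
  lookup 68.105.21.7: bits 010 walk d0:-→d1:-→d2:-→d3:- -> no-route
  + 83.20.0.0/14 (H1) depth=14
  lookup 51.5.227.129: bits 00110011000001011110001110000001 walk d0:-→d1:-→d2:-→d3:-→d4:-→d5:-→d6:-→d7:-→d8:-→d9:-→d10:-→d11:-→d12:-→d13:-→d14:-→d15:-→d16:-→d17:-→d18:-→d19:-→d20:-→d21:-→d22:-→d23:H2→d24:-→d25:-→d26:-→d27:-→d28:-→d29:-→d30:-→d31:-→d32:H0 -> H0
  + 83.22.32.0/20 (H4) depth=20
  + 51.5.227.129/32 (H1) depth=32
  lookup 83.22.32.3: bits 01010011000101100010 walk d0:-→d1:-→d2:-→d3:-→d4:-→d5:-→d6:-→d7:-→d8:-→d9:-→d10:-→d11:-→d12:-→d13:-→d14:H1→d15:-→d16:-→d17:-→d18:-→d19:-→d20:H4 -> H4
  lookup 83.22.32.11: bits 01010011000101100010 walk d0:-→d1:-→d2:-→d3:-→d4:-→d5:-→d6:-→d7:-→d8:-→d9:-→d10:-→d11:-→d12:-→d13:-→d14:H1→d15:-→d16:-→d17:-→d18:-→d19:-→d20:H4 -> H4
  lookup 51.5.227.129: bits 00110011000001011110001110000001 walk d0:-→d1:-→d2:-→d3:-→d4:-→d5:-→d6:-→d7:-→d8:-→d9:-→d10:-→d11:-→d12:-→d13:-→d14:-→d15:-→d16:-→d17:-→d18:-→d19:-→d20:-→d21:-→d22:-→d23:H2→d24:-→d25:-→d26:-→d27:-→d28:-→d29:-→d30:-→d31:-→d32:H1 -> H1
  lookup 26.84.139.144: bits 00 walk d0:-→d1:-→d2:- -> no-route
  - 51.5.226.0/23 clear@23
  + 0.0.0.0/0 (H1) depth=0
  + 51.5.227.128/28 (H3) depth=28
  lookup 83.20.0.22: bits 01010011000101 walk d0:H1→d1:-→d2:-→d3:-→d4:-→d5:-→d6:-→d7:-→d8:-→d9:-→d10:-→d11:-→d12:-→d13:-→d14:H1 -> H1
  lookup 51.5.227.132: bits 00110011000001011110001110000 walk d0:H1→d1:-→d2:-→d3:-→d4:-→d5:-→d6:-→d7:-→d8:-→d9:-→d10:-→d11:-→d12:-→d13:-→d14:-→d15:-→d16:-→d17:-→d18:-→d19:-→d20:-→d21:-→d22:-→d23:-→d24:-→d25:-→d26:-→d27:-→d28:H3→d29:- -> H3
  + 51.0.0.0/11 (H1) depth=11
  lookup 51.5.227.143: bits 0011001100000101111000111000 walk d0:H1→d1:-→d2:-→d3:-→d4:-→d5:-→d6:-→d7:-→d8:-→d9:-→d10:-→d11:H1→d12:-→d13:-→d14:-→d15:-→d16:-→d17:-→d18:-→d19:-→d20:-→d21:-→d22:-→d23:-→d24:-→d25:-→d26:-→d27:-→d28:H3 -> H3

== LOOKUPS ==
["H3","H0","H2","H2","no-route","H0","H4","H4","H1","no-route","H1","H3","H3"]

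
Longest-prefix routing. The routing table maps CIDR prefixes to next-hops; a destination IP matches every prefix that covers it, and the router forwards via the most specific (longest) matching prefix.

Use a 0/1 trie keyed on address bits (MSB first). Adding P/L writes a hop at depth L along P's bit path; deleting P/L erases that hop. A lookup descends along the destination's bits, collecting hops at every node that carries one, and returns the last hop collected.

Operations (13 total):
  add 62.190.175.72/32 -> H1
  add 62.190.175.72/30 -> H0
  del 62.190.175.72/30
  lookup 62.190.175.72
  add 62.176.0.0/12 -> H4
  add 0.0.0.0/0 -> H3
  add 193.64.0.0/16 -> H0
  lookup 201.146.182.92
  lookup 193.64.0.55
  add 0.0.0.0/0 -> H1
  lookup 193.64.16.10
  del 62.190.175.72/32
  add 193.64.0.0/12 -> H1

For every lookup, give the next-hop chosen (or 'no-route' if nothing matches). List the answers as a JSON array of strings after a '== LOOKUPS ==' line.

Process each operation:
  + 62.190.175.72/32 (H1) depth=32
  + 62.190.175.72/30 (H0) depth=30
  - 62.190.175.72/30 clear@30
  Q 62.190.175.72: descend 00111110101111101010111101001000 ; hops seen [H1] ; pick H1
  + 62.176.0.0/12 (H4) depth=12
  + 0.0.0.0/0 (H3) depth=0
  + 193.64.0.0/16 (H0) depth=16
  Q 201.146.182.92: descend 1100 ; hops seen [H3] ; pick H3
  Q 193.64.0.55: descend 1100000101000000 ; hops seen [H3,H0] ; pick H0
  + 0.0.0.0/0 (H1) depth=0
  Q 193.64.16.10: descend 1100000101000000 ; hops seen [H1,H0] ; pick H0
  - 62.190.175.72/32 clear@32
  + 193.64.0.0/12 (H1) depth=12

== LOOKUPS ==
["H1","H3","H0","H0"]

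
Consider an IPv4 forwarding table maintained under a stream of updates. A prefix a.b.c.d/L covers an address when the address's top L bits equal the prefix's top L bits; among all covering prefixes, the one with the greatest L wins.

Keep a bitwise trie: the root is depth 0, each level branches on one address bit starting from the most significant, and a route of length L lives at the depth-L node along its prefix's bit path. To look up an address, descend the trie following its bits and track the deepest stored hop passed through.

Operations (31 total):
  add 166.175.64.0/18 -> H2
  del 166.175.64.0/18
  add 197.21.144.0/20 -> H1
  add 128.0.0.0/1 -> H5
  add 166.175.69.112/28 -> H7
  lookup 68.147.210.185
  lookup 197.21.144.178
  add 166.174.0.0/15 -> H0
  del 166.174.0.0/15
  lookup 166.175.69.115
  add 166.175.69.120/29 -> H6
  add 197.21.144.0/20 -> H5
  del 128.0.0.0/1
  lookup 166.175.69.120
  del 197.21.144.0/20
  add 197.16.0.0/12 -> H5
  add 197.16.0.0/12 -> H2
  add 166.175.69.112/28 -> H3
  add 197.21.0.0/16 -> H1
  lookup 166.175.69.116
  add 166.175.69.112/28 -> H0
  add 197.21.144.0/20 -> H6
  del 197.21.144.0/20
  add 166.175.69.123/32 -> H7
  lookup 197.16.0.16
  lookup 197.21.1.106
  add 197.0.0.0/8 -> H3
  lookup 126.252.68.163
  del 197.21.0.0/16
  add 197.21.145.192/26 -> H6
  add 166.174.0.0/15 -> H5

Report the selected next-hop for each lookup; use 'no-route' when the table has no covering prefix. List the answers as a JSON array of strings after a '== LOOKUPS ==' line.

Process each operation:
  + 166.175.64.0/18 (H2) depth=18
  del 166.175.64.0/18 (clear depth 18)
  + 197.21.144.0/20 (H1) depth=20
  + 128.0.0.0/1 (H5) depth=1
  + 166.175.69.112/28 (H7) depth=28
  lookup 68.147.210.185: bits ε walk d0:- -> no-route
  lookup 197.21.144.178: bits 11000101000101011001 walk d0:-→d1:H5→d2:-→d3:-→d4:-→d5:-→d6:-→d7:-→d8:-→d9:-→d10:-→d11:-→d12:-→d13:-→d14:-→d15:-→d16:-→d17:-→d18:-→d19:-→d20:H1 -> H1
  + 166.174.0.0/15 (H0) depth=15
  del 166.174.0.0/15 (clear depth 15)
  lookup 166.175.69.115: bits 1010011010101111010001010111 walk d0:-→d1:H5→d2:-→d3:-→d4:-→d5:-→d6:-→d7:-→d8:-→d9:-→d10:-→d11:-→d12:-→d13:-→d14:-→d15:-→d16:-→d17:-→d18:-→d19:-→d20:-→d21:-→d22:-→d23:-→d24:-→d25:-→d26:-→d27:-→d28:H7 -> H7
  + 166.175.69.120/29 (H6) depth=29
  + 197.21.144.0/20 (H5) depth=20
  del 128.0.0.0/1 (clear depth 1)
  lookup 166.175.69.120: bits 10100110101011110100010101111 walk d0:-→d1:-→d2:-→d3:-→d4:-→d5:-→d6:-→d7:-→d8:-→d9:-→d10:-→d11:-→d12:-→d13:-→d14:-→d15:-→d16:-→d17:-→d18:-→d19:-→d20:-→d21:-→d22:-→d23:-→d24:-→d25:-→d26:-→d27:-→d28:H7→d29:H6 -> H6
  del 197.21.144.0/20 (clear depth 20)
  + 197.16.0.0/12 (H5) depth=12
  + 197.16.0.0/12 (H2) depth=12
  + 166.175.69.112/28 (H3) depth=28
  + 197.21.0.0/16 (H1) depth=16
  lookup 166.175.69.116: bits 1010011010101111010001010111 walk d0:-→d1:-→d2:-→d3:-→d4:-→d5:-→d6:-→d7:-→d8:-→d9:-→d10:-→d11:-→d12:-→d13:-→d14:-→d15:-→d16:-→d17:-→d18:-→d19:-→d20:-→d21:-→d22:-→d23:-→d24:-→d25:-→d26:-→d27:-→d28:H3 -> H3
  + 166.175.69.112/28 (H0) depth=28
  + 197.21.144.0/20 (H6) depth=20
  del 197.21.144.0/20 (clear depth 20)
  + 166.175.69.123/32 (H7) depth=32
  lookup 197.16.0.16: bits 1100010100010 walk d0:-→d1:-→d2:-→d3:-→d4:-→d5:-→d6:-→d7:-→d8:-→d9:-→d10:-→d11:-→d12:H2→d13:- -> H2
  lookup 197.21.1.106: bits 1100010100010101 walk d0:-→d1:-→d2:-→d3:-→d4:-→d5:-→d6:-→d7:-→d8:-→d9:-→d10:-→d11:-→d12:H2→d13:-→d14:-→d15:-→d16:H1 -> H1
  + 197.0.0.0/8 (H3) depth=8
  lookup 126.252.68.163: bits ε walk d0:- -> no-route
  del 197.21.0.0/16 (clear depth 16)
  + 197.21.145.192/26 (H6) depth=26
  + 166.174.0.0/15 (H5) depth=15

== LOOKUPS ==
["no-route","H1","H7","H6","H3","H2","H1","no-route"]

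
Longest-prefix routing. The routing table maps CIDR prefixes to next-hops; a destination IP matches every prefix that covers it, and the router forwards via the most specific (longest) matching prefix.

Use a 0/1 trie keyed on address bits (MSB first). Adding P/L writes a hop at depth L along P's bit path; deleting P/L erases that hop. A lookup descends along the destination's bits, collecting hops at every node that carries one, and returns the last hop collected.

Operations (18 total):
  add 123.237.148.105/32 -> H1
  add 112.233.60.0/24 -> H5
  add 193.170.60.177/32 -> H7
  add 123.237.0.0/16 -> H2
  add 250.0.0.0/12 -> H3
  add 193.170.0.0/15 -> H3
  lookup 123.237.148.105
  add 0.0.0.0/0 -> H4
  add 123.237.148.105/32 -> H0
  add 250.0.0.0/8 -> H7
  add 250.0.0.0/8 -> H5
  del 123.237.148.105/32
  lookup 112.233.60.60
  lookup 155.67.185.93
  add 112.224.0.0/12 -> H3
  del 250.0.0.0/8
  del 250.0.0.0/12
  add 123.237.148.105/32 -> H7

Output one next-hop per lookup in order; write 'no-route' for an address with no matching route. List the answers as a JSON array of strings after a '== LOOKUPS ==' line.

Process each operation:
  add 123.237.148.105/32 -> H1 at depth 32
  add 112.233.60.0/24 -> H5 at depth 24
  add 193.170.60.177/32 -> H7 at depth 32
  add 123.237.0.0/16 -> H2 at depth 16
  add 250.0.0.0/12 -> H3 at depth 12
  add 193.170.0.0/15 -> H3 at depth 15
  Q 123.237.148.105: descend 01111011111011011001010001101001 ; hops seen [H2,H1] ; pick H1
  add 0.0.0.0/0 -> H4 at depth 0
  add 123.237.148.105/32 -> H0 at depth 32
  add 250.0.0.0/8 -> H7 at depth 8
  add 250.0.0.0/8 -> H5 at depth 8
  - 123.237.148.105/32 clear@32
  Q 112.233.60.60: descend 011100001110100100111100 ; hops seen [H4,H5] ; pick H5
  Q 155.67.185.93: descend 1 ; hops seen [H4] ; pick H4
  add 112.224.0.0/12 -> H3 at depth 12
  - 250.0.0.0/8 clear@8
  - 250.0.0.0/12 clear@12
  add 123.237.148.105/32 -> H7 at depth 32

== LOOKUPS ==
["H1","H5","H4"]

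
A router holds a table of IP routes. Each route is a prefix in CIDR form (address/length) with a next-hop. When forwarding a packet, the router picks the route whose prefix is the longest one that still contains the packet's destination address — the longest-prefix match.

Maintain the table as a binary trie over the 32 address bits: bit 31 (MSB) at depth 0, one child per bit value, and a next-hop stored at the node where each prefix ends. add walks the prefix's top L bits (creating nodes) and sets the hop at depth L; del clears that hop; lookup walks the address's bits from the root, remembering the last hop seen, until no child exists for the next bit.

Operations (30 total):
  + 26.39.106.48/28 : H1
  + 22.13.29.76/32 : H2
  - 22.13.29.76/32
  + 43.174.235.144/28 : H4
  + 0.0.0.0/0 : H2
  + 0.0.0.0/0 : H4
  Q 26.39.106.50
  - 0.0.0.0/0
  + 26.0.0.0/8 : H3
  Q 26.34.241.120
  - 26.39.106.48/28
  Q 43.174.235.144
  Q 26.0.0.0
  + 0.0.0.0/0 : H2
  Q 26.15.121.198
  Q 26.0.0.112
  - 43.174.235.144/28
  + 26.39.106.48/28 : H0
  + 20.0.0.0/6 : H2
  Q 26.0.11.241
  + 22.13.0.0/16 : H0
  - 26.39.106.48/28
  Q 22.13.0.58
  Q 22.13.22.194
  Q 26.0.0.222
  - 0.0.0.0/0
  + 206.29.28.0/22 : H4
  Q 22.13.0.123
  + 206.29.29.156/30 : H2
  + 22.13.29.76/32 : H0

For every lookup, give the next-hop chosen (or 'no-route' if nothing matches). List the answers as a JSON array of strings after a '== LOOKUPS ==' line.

Apply in order:
  + 26.39.106.48/28 (H1) depth=28
  + 22.13.29.76/32 (H2) depth=32
  del 22.13.29.76/32 (clear depth 32)
  + 43.174.235.144/28 (H4) depth=28
  + 0.0.0.0/0 (H2) depth=0
  + 0.0.0.0/0 (H4) depth=0
  Q 26.39.106.50: descend 0001101000100111011010100011 ; hops seen [H4,H1] ; pick H1
  del 0.0.0.0/0 (clear depth 0)
  + 26.0.0.0/8 (H3) depth=8
  Q 26.34.241.120: descend 0001101000100 ; hops seen [H3] ; pick H3
  del 26.39.106.48/28 (clear depth 28)
  Q 43.174.235.144: descend 0010101110101110111010111001 ; hops seen [H4] ; pick H4
  Q 26.0.0.0: descend 0001101000 ; hops seen [H3] ; pick H3
  + 0.0.0.0/0 (H2) depth=0
  Q 26.15.121.198: descend 0001101000 ; hops seen [H2,H3] ; pick H3
  Q 26.0.0.112: descend 0001101000 ; hops seen [H2,H3] ; pick H3
  del 43.174.235.144/28 (clear depth 28)
  + 26.39.106.48/28 (H0) depth=28
  + 20.0.0.0/6 (H2) depth=6
  Q 26.0.11.241: descend 0001101000 ; hops seen [H2,H3] ; pick H3
  + 22.13.0.0/16 (H0) depth=16
  del 26.39.106.48/28 (clear depth 28)
  Q 22.13.0.58: descend 0001011000001101000 ; hops seen [H2,H2,H0] ; pick H0
  Q 22.13.22.194: descend 00010110000011010001 ; hops seen [H2,H2,H0] ; pick H0
  Q 26.0.0.222: descend 0001101000 ; hops seen [H2,H3] ; pick H3
  del 0.0.0.0/0 (clear depth 0)
  + 206.29.28.0/22 (H4) depth=22
  Q 22.13.0.123: descend 0001011000001101000 ; hops seen [H2,H0] ; pick H0
  + 206.29.29.156/30 (H2) depth=30
  + 22.13.29.76/32 (H0) depth=32

== LOOKUPS ==
["H1","H3","H4","H3","H3","H3","H3","H0","H0","H3","H0"]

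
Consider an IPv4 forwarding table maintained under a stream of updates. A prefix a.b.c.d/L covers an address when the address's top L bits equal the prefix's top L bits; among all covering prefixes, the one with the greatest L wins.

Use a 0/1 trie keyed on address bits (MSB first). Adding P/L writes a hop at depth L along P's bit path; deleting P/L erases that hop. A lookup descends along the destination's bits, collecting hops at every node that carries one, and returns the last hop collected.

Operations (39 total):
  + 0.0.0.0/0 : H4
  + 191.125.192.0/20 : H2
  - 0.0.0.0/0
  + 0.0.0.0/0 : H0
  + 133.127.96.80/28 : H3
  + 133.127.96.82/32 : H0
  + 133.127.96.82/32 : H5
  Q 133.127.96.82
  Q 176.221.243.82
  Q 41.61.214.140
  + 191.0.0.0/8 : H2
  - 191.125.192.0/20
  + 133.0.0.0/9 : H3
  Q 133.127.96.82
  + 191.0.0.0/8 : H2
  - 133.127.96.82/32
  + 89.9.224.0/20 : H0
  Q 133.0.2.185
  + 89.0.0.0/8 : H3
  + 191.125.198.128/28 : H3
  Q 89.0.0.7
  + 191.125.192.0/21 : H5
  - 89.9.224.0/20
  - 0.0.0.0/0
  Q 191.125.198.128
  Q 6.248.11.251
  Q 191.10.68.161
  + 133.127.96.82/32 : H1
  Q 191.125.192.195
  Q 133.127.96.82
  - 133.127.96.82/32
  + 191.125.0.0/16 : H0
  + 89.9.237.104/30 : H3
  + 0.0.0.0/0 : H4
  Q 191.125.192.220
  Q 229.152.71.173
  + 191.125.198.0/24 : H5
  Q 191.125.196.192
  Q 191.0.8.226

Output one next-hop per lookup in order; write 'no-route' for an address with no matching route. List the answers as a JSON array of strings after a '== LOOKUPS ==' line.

Process each operation:
  add 0.0.0.0/0 -> H4 at depth 0
  add 191.125.192.0/20 -> H2 at depth 20
  del 0.0.0.0/0 (clear depth 0)
  add 0.0.0.0/0 -> H0 at depth 0
  add 133.127.96.80/28 -> H3 at depth 28
  add 133.127.96.82/32 -> H0 at depth 32
  add 133.127.96.82/32 -> H5 at depth 32
  ? 133.127.96.82  path d0:H0→d1:-→d2:-→d3:-→d4:-→d5:-→d6:-→d7:-→d8:-→d9:-→d10:-→d11:-→d12:-→d13:-→d14:-→d15:-→d16:-→d17:-→d18:-→d19:-→d20:-→d21:-→d22:-→d23:-→d24:-→d25:-→d26:-→d27:-→d28:H3→d29:-→d30:-→d31:-→d32:H5  best=H5
  ? 176.221.243.82  path d0:H0→d1:-→d2:-→d3:-→d4:-  best=H0
  ? 41.61.214.140  path d0:H0  best=H0
  add 191.0.0.0/8 -> H2 at depth 8
  del 191.125.192.0/20 (clear depth 20)
  add 133.0.0.0/9 -> H3 at depth 9
  ? 133.127.96.82  path d0:H0→d1:-→d2:-→d3:-→d4:-→d5:-→d6:-→d7:-→d8:-→d9:H3→d10:-→d11:-→d12:-→d13:-→d14:-→d15:-→d16:-→d17:-→d18:-→d19:-→d20:-→d21:-→d22:-→d23:-→d24:-→d25:-→d26:-→d27:-→d28:H3→d29:-→d30:-→d31:-→d32:H5  best=H5
  add 191.0.0.0/8 -> H2 at depth 8
  del 133.127.96.82/32 (clear depth 32)
  add 89.9.224.0/20 -> H0 at depth 20
  ? 133.0.2.185  path d0:H0→d1:-→d2:-→d3:-→d4:-→d5:-→d6:-→d7:-→d8:-→d9:H3  best=H3
  add 89.0.0.0/8 -> H3 at depth 8
  add 191.125.198.128/28 -> H3 at depth 28
  ? 89.0.0.7  path d0:H0→d1:-→d2:-→d3:-→d4:-→d5:-→d6:-→d7:-→d8:H3→d9:-→d10:-→d11:-→d12:-  best=H3
  add 191.125.192.0/21 -> H5 at depth 21
  del 89.9.224.0/20 (clear depth 20)
  del 0.0.0.0/0 (clear depth 0)
  ? 191.125.198.128  path d0:-→d1:-→d2:-→d3:-→d4:-→d5:-→d6:-→d7:-→d8:H2→d9:-→d10:-→d11:-→d12:-→d13:-→d14:-→d15:-→d16:-→d17:-→d18:-→d19:-→d20:-→d21:H5→d22:-→d23:-→d24:-→d25:-→d26:-→d27:-→d28:H3  best=H3
  ? 6.248.11.251  path d0:-→d1:-  best=no-route
  ? 191.10.68.161  path d0:-→d1:-→d2:-→d3:-→d4:-→d5:-→d6:-→d7:-→d8:H2→d9:-  best=H2
  add 133.127.96.82/32 -> H1 at depth 32
  ? 191.125.192.195  path d0:-→d1:-→d2:-→d3:-→d4:-→d5:-→d6:-→d7:-→d8:H2→d9:-→d10:-→d11:-→d12:-→d13:-→d14:-→d15:-→d16:-→d17:-→d18:-→d19:-→d20:-→d21:H5  best=H5
  ? 133.127.96.82  path d0:-→d1:-→d2:-→d3:-→d4:-→d5:-→d6:-→d7:-→d8:-→d9:H3→d10:-→d11:-→d12:-→d13:-→d14:-→d15:-→d16:-→d17:-→d18:-→d19:-→d20:-→d21:-→d22:-→d23:-→d24:-→d25:-→d26:-→d27:-→d28:H3→d29:-→d30:-→d31:-→d32:H1  best=H1
  del 133.127.96.82/32 (clear depth 32)
  add 191.125.0.0/16 -> H0 at depth 16
  add 89.9.237.104/30 -> H3 at depth 30
  add 0.0.0.0/0 -> H4 at depth 0
  ? 191.125.192.220  path d0:H4→d1:-→d2:-→d3:-→d4:-→d5:-→d6:-→d7:-→d8:H2→d9:-→d10:-→d11:-→d12:-→d13:-→d14:-→d15:-→d16:H0→d17:-→d18:-→d19:-→d20:-→d21:H5  best=H5
  ? 229.152.71.173  path d0:H4→d1:-  best=H4
  add 191.125.198.0/24 -> H5 at depth 24
  ? 191.125.196.192  path d0:H4→d1:-→d2:-→d3:-→d4:-→d5:-→d6:-→d7:-→d8:H2→d9:-→d10:-→d11:-→d12:-→d13:-→d14:-→d15:-→d16:H0→d17:-→d18:-→d19:-→d20:-→d21:H5→d22:-  best=H5
  ? 191.0.8.226  path d0:H4→d1:-→d2:-→d3:-→d4:-→d5:-→d6:-→d7:-→d8:H2→d9:-  best=H2

== LOOKUPS ==
["H5","H0","H0","H5","H3","H3","H3","no-route","H2","H5","H1","H5","H4","H5","H2"]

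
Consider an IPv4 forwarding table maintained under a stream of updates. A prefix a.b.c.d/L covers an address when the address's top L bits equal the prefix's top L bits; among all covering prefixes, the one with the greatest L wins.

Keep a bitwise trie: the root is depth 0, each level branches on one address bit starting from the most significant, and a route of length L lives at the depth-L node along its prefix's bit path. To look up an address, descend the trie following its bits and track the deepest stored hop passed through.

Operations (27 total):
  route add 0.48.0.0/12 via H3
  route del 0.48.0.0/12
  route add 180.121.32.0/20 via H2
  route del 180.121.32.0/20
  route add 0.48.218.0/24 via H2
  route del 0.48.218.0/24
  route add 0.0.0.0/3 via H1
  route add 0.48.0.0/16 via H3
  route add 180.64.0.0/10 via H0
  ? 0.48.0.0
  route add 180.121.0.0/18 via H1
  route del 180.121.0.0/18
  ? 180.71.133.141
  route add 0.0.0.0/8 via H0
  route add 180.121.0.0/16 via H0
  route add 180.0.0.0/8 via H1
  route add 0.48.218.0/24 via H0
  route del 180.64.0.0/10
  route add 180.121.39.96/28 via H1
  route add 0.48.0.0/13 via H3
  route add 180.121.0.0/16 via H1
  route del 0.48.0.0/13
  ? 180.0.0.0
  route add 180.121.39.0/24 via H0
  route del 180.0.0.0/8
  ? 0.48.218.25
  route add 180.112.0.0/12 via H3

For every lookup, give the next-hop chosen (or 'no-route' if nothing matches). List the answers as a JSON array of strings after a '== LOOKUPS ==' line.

Process each operation:
  add 0.48.0.0/12 -> H3 at depth 12
  - 0.48.0.0/12 clear@12
  add 180.121.32.0/20 -> H2 at depth 20
  - 180.121.32.0/20 clear@20
  add 0.48.218.0/24 -> H2 at depth 24
  - 0.48.218.0/24 clear@24
  add 0.0.0.0/3 -> H1 at depth 3
  add 0.48.0.0/16 -> H3 at depth 16
  add 180.64.0.0/10 -> H0 at depth 10
  lookup 0.48.0.0: bits 0000000000110000 walk d0:-→d1:-→d2:-→d3:H1→d4:-→d5:-→d6:-→d7:-→d8:-→d9:-→d10:-→d11:-→d12:-→d13:-→d14:-→d15:-→d16:H3 -> H3
  add 180.121.0.0/18 -> H1 at depth 18
  - 180.121.0.0/18 clear@18
  lookup 180.71.133.141: bits 1011010001 walk d0:-→d1:-→d2:-→d3:-→d4:-→d5:-→d6:-→d7:-→d8:-→d9:-→d10:H0 -> H0
  add 0.0.0.0/8 -> H0 at depth 8
  add 180.121.0.0/16 -> H0 at depth 16
  add 180.0.0.0/8 -> H1 at depth 8
  add 0.48.218.0/24 -> H0 at depth 24
  - 180.64.0.0/10 clear@10
  add 180.121.39.96/28 -> H1 at depth 28
  add 0.48.0.0/13 -> H3 at depth 13
  add 180.121.0.0/16 -> H1 at depth 16
  - 0.48.0.0/13 clear@13
  lookup 180.0.0.0: bits 101101000 walk d0:-→d1:-→d2:-→d3:-→d4:-→d5:-→d6:-→d7:-→d8:H1→d9:- -> H1
  add 180.121.39.0/24 -> H0 at depth 24
  - 180.0.0.0/8 clear@8
  lookup 0.48.218.25: bits 000000000011000011011010 walk d0:-→d1:-→d2:-→d3:H1→d4:-→d5:-→d6:-→d7:-→d8:H0→d9:-→d10:-→d11:-→d12:-→d13:-→d14:-→d15:-→d16:H3→d17:-→d18:-→d19:-→d20:-→d21:-→d22:-→d23:-→d24:H0 -> H0
  add 180.112.0.0/12 -> H3 at depth 12

== LOOKUPS ==
["H3","H0","H1","H0"]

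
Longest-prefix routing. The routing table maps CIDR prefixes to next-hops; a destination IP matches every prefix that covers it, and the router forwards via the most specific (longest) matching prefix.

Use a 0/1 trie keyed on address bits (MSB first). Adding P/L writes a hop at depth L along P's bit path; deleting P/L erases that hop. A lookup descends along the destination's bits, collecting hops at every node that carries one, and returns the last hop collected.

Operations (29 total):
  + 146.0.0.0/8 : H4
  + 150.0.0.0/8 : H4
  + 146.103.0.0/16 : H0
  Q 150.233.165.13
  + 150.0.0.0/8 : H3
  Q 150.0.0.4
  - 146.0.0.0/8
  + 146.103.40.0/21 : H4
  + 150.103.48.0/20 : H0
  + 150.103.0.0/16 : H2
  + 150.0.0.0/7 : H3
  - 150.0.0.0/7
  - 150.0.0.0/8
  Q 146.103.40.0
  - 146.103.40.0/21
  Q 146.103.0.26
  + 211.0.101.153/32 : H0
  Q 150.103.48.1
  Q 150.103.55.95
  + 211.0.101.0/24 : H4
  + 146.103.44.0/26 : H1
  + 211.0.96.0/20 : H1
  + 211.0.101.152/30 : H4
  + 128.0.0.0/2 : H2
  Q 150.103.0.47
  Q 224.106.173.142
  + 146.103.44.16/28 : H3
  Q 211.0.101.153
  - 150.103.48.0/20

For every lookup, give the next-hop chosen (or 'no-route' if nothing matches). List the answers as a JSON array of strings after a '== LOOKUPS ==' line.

Apply in order:
  + 146.0.0.0/8 (H4) depth=8
  + 150.0.0.0/8 (H4) depth=8
  + 146.103.0.0/16 (H0) depth=16
  lookup 150.233.165.13: bits 10010110 walk d0:-→d1:-→d2:-→d3:-→d4:-→d5:-→d6:-→d7:-→d8:H4 -> H4
  + 150.0.0.0/8 (H3) depth=8
  lookup 150.0.0.4: bits 10010110 walk d0:-→d1:-→d2:-→d3:-→d4:-→d5:-→d6:-→d7:-→d8:H3 -> H3
  - 146.0.0.0/8 clear@8
  + 146.103.40.0/21 (H4) depth=21
  + 150.103.48.0/20 (H0) depth=20
  + 150.103.0.0/16 (H2) depth=16
  + 150.0.0.0/7 (H3) depth=7
  - 150.0.0.0/7 clear@7
  - 150.0.0.0/8 clear@8
  lookup 146.103.40.0: bits 100100100110011100101 walk d0:-→d1:-→d2:-→d3:-→d4:-→d5:-→d6:-→d7:-→d8:-→d9:-→d10:-→d11:-→d12:-→d13:-→d14:-→d15:-→d16:H0→d17:-→d18:-→d19:-→d20:-→d21:H4 -> H4
  - 146.103.40.0/21 clear@21
  lookup 146.103.0.26: bits 100100100110011100 walk d0:-→d1:-→d2:-→d3:-→d4:-→d5:-→d6:-→d7:-→d8:-→d9:-→d10:-→d11:-→d12:-→d13:-→d14:-→d15:-→d16:H0→d17:-→d18:- -> H0
  + 211.0.101.153/32 (H0) depth=32
  lookup 150.103.48.1: bits 10010110011001110011 walk d0:-→d1:-→d2:-→d3:-→d4:-→d5:-→d6:-→d7:-→d8:-→d9:-→d10:-→d11:-→d12:-→d13:-→d14:-→d15:-→d16:H2→d17:-→d18:-→d19:-→d20:H0 -> H0
  lookup 150.103.55.95: bits 10010110011001110011 walk d0:-→d1:-→d2:-→d3:-→d4:-→d5:-→d6:-→d7:-→d8:-→d9:-→d10:-→d11:-→d12:-→d13:-→d14:-→d15:-→d16:H2→d17:-→d18:-→d19:-→d20:H0 -> H0
  + 211.0.101.0/24 (H4) depth=24
  + 146.103.44.0/26 (H1) depth=26
  + 211.0.96.0/20 (H1) depth=20
  + 211.0.101.152/30 (H4) depth=30
  + 128.0.0.0/2 (H2) depth=2
  lookup 150.103.0.47: bits 100101100110011100 walk d0:-→d1:-→d2:H2→d3:-→d4:-→d5:-→d6:-→d7:-→d8:-→d9:-→d10:-→d11:-→d12:-→d13:-→d14:-→d15:-→d16:H2→d17:-→d18:- -> H2
  lookup 224.106.173.142: bits 11 walk d0:-→d1:-→d2:- -> no-route
  + 146.103.44.16/28 (H3) depth=28
  lookup 211.0.101.153: bits 11010011000000000110010110011001 walk d0:-→d1:-→d2:-→d3:-→d4:-→d5:-→d6:-→d7:-→d8:-→d9:-→d10:-→d11:-→d12:-→d13:-→d14:-→d15:-→d16:-→d17:-→d18:-→d19:-→d20:H1→d21:-→d22:-→d23:-→d24:H4→d25:-→d26:-→d27:-→d28:-→d29:-→d30:H4→d31:-→d32:H0 -> H0
  - 150.103.48.0/20 clear@20

== LOOKUPS ==
["H4","H3","H4","H0","H0","H0","H2","no-route","H0"]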